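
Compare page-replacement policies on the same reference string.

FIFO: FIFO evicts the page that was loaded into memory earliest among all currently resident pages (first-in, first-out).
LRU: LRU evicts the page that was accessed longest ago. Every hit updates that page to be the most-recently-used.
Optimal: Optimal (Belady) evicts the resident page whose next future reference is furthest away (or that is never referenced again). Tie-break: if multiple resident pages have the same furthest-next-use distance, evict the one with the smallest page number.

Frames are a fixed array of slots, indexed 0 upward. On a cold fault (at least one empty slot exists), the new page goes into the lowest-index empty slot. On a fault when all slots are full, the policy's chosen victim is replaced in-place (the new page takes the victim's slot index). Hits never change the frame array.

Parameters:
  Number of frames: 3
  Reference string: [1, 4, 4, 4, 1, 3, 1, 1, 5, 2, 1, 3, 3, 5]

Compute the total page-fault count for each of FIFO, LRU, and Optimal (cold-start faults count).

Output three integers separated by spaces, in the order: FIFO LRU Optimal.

--- FIFO ---
  step 0: ref 1 -> FAULT, frames=[1,-,-] (faults so far: 1)
  step 1: ref 4 -> FAULT, frames=[1,4,-] (faults so far: 2)
  step 2: ref 4 -> HIT, frames=[1,4,-] (faults so far: 2)
  step 3: ref 4 -> HIT, frames=[1,4,-] (faults so far: 2)
  step 4: ref 1 -> HIT, frames=[1,4,-] (faults so far: 2)
  step 5: ref 3 -> FAULT, frames=[1,4,3] (faults so far: 3)
  step 6: ref 1 -> HIT, frames=[1,4,3] (faults so far: 3)
  step 7: ref 1 -> HIT, frames=[1,4,3] (faults so far: 3)
  step 8: ref 5 -> FAULT, evict 1, frames=[5,4,3] (faults so far: 4)
  step 9: ref 2 -> FAULT, evict 4, frames=[5,2,3] (faults so far: 5)
  step 10: ref 1 -> FAULT, evict 3, frames=[5,2,1] (faults so far: 6)
  step 11: ref 3 -> FAULT, evict 5, frames=[3,2,1] (faults so far: 7)
  step 12: ref 3 -> HIT, frames=[3,2,1] (faults so far: 7)
  step 13: ref 5 -> FAULT, evict 2, frames=[3,5,1] (faults so far: 8)
  FIFO total faults: 8
--- LRU ---
  step 0: ref 1 -> FAULT, frames=[1,-,-] (faults so far: 1)
  step 1: ref 4 -> FAULT, frames=[1,4,-] (faults so far: 2)
  step 2: ref 4 -> HIT, frames=[1,4,-] (faults so far: 2)
  step 3: ref 4 -> HIT, frames=[1,4,-] (faults so far: 2)
  step 4: ref 1 -> HIT, frames=[1,4,-] (faults so far: 2)
  step 5: ref 3 -> FAULT, frames=[1,4,3] (faults so far: 3)
  step 6: ref 1 -> HIT, frames=[1,4,3] (faults so far: 3)
  step 7: ref 1 -> HIT, frames=[1,4,3] (faults so far: 3)
  step 8: ref 5 -> FAULT, evict 4, frames=[1,5,3] (faults so far: 4)
  step 9: ref 2 -> FAULT, evict 3, frames=[1,5,2] (faults so far: 5)
  step 10: ref 1 -> HIT, frames=[1,5,2] (faults so far: 5)
  step 11: ref 3 -> FAULT, evict 5, frames=[1,3,2] (faults so far: 6)
  step 12: ref 3 -> HIT, frames=[1,3,2] (faults so far: 6)
  step 13: ref 5 -> FAULT, evict 2, frames=[1,3,5] (faults so far: 7)
  LRU total faults: 7
--- Optimal ---
  step 0: ref 1 -> FAULT, frames=[1,-,-] (faults so far: 1)
  step 1: ref 4 -> FAULT, frames=[1,4,-] (faults so far: 2)
  step 2: ref 4 -> HIT, frames=[1,4,-] (faults so far: 2)
  step 3: ref 4 -> HIT, frames=[1,4,-] (faults so far: 2)
  step 4: ref 1 -> HIT, frames=[1,4,-] (faults so far: 2)
  step 5: ref 3 -> FAULT, frames=[1,4,3] (faults so far: 3)
  step 6: ref 1 -> HIT, frames=[1,4,3] (faults so far: 3)
  step 7: ref 1 -> HIT, frames=[1,4,3] (faults so far: 3)
  step 8: ref 5 -> FAULT, evict 4, frames=[1,5,3] (faults so far: 4)
  step 9: ref 2 -> FAULT, evict 5, frames=[1,2,3] (faults so far: 5)
  step 10: ref 1 -> HIT, frames=[1,2,3] (faults so far: 5)
  step 11: ref 3 -> HIT, frames=[1,2,3] (faults so far: 5)
  step 12: ref 3 -> HIT, frames=[1,2,3] (faults so far: 5)
  step 13: ref 5 -> FAULT, evict 1, frames=[5,2,3] (faults so far: 6)
  Optimal total faults: 6

Answer: 8 7 6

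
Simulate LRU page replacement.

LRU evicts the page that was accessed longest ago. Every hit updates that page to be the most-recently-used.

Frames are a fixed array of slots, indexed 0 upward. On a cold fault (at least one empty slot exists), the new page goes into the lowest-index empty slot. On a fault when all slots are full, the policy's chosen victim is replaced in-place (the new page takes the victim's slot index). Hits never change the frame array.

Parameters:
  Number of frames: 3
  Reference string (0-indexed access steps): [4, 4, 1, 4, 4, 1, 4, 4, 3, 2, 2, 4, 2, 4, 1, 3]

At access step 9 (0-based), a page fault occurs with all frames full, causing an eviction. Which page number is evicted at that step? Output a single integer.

Answer: 1

Derivation:
Step 0: ref 4 -> FAULT, frames=[4,-,-]
Step 1: ref 4 -> HIT, frames=[4,-,-]
Step 2: ref 1 -> FAULT, frames=[4,1,-]
Step 3: ref 4 -> HIT, frames=[4,1,-]
Step 4: ref 4 -> HIT, frames=[4,1,-]
Step 5: ref 1 -> HIT, frames=[4,1,-]
Step 6: ref 4 -> HIT, frames=[4,1,-]
Step 7: ref 4 -> HIT, frames=[4,1,-]
Step 8: ref 3 -> FAULT, frames=[4,1,3]
Step 9: ref 2 -> FAULT, evict 1, frames=[4,2,3]
At step 9: evicted page 1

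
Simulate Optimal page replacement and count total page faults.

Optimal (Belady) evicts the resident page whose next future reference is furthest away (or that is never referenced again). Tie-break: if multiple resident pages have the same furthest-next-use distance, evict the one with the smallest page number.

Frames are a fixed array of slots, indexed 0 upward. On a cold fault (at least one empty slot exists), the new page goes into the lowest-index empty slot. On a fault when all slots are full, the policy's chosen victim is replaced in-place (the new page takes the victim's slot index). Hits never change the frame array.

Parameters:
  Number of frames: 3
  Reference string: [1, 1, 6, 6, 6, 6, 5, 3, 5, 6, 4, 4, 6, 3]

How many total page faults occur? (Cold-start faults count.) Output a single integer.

Step 0: ref 1 → FAULT, frames=[1,-,-]
Step 1: ref 1 → HIT, frames=[1,-,-]
Step 2: ref 6 → FAULT, frames=[1,6,-]
Step 3: ref 6 → HIT, frames=[1,6,-]
Step 4: ref 6 → HIT, frames=[1,6,-]
Step 5: ref 6 → HIT, frames=[1,6,-]
Step 6: ref 5 → FAULT, frames=[1,6,5]
Step 7: ref 3 → FAULT (evict 1), frames=[3,6,5]
Step 8: ref 5 → HIT, frames=[3,6,5]
Step 9: ref 6 → HIT, frames=[3,6,5]
Step 10: ref 4 → FAULT (evict 5), frames=[3,6,4]
Step 11: ref 4 → HIT, frames=[3,6,4]
Step 12: ref 6 → HIT, frames=[3,6,4]
Step 13: ref 3 → HIT, frames=[3,6,4]
Total faults: 5

Answer: 5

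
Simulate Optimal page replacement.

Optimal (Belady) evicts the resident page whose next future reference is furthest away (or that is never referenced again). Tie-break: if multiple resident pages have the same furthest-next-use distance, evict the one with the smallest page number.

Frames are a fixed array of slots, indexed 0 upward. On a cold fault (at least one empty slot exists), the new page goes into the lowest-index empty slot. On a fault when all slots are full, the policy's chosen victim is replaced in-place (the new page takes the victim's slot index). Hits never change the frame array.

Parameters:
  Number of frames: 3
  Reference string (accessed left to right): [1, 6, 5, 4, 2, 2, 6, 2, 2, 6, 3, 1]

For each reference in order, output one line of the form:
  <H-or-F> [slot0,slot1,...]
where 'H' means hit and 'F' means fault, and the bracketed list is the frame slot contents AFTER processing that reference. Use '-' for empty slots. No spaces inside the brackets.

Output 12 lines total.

F [1,-,-]
F [1,6,-]
F [1,6,5]
F [1,6,4]
F [1,6,2]
H [1,6,2]
H [1,6,2]
H [1,6,2]
H [1,6,2]
H [1,6,2]
F [1,6,3]
H [1,6,3]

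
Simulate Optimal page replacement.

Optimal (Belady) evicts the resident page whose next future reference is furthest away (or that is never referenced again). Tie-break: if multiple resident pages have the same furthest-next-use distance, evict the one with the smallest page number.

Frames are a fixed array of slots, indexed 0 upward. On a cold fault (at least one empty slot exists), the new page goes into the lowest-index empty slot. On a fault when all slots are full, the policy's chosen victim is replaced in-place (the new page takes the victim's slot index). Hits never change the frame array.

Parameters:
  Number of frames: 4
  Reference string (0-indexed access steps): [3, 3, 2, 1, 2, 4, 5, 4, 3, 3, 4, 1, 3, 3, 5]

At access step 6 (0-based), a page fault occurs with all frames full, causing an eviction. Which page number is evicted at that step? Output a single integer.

Step 0: ref 3 -> FAULT, frames=[3,-,-,-]
Step 1: ref 3 -> HIT, frames=[3,-,-,-]
Step 2: ref 2 -> FAULT, frames=[3,2,-,-]
Step 3: ref 1 -> FAULT, frames=[3,2,1,-]
Step 4: ref 2 -> HIT, frames=[3,2,1,-]
Step 5: ref 4 -> FAULT, frames=[3,2,1,4]
Step 6: ref 5 -> FAULT, evict 2, frames=[3,5,1,4]
At step 6: evicted page 2

Answer: 2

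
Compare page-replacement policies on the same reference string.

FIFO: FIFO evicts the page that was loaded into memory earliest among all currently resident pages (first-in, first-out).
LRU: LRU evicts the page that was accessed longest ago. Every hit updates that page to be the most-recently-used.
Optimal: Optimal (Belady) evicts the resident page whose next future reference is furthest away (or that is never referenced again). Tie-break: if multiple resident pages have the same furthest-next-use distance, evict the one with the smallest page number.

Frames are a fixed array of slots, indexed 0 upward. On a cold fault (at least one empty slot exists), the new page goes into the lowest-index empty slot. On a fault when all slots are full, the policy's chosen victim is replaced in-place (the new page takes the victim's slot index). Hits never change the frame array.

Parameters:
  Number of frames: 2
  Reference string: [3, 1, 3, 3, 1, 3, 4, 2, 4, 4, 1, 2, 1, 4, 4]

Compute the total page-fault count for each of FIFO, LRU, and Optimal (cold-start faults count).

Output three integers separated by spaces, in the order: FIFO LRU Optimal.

Answer: 6 7 6

Derivation:
--- FIFO ---
  step 0: ref 3 -> FAULT, frames=[3,-] (faults so far: 1)
  step 1: ref 1 -> FAULT, frames=[3,1] (faults so far: 2)
  step 2: ref 3 -> HIT, frames=[3,1] (faults so far: 2)
  step 3: ref 3 -> HIT, frames=[3,1] (faults so far: 2)
  step 4: ref 1 -> HIT, frames=[3,1] (faults so far: 2)
  step 5: ref 3 -> HIT, frames=[3,1] (faults so far: 2)
  step 6: ref 4 -> FAULT, evict 3, frames=[4,1] (faults so far: 3)
  step 7: ref 2 -> FAULT, evict 1, frames=[4,2] (faults so far: 4)
  step 8: ref 4 -> HIT, frames=[4,2] (faults so far: 4)
  step 9: ref 4 -> HIT, frames=[4,2] (faults so far: 4)
  step 10: ref 1 -> FAULT, evict 4, frames=[1,2] (faults so far: 5)
  step 11: ref 2 -> HIT, frames=[1,2] (faults so far: 5)
  step 12: ref 1 -> HIT, frames=[1,2] (faults so far: 5)
  step 13: ref 4 -> FAULT, evict 2, frames=[1,4] (faults so far: 6)
  step 14: ref 4 -> HIT, frames=[1,4] (faults so far: 6)
  FIFO total faults: 6
--- LRU ---
  step 0: ref 3 -> FAULT, frames=[3,-] (faults so far: 1)
  step 1: ref 1 -> FAULT, frames=[3,1] (faults so far: 2)
  step 2: ref 3 -> HIT, frames=[3,1] (faults so far: 2)
  step 3: ref 3 -> HIT, frames=[3,1] (faults so far: 2)
  step 4: ref 1 -> HIT, frames=[3,1] (faults so far: 2)
  step 5: ref 3 -> HIT, frames=[3,1] (faults so far: 2)
  step 6: ref 4 -> FAULT, evict 1, frames=[3,4] (faults so far: 3)
  step 7: ref 2 -> FAULT, evict 3, frames=[2,4] (faults so far: 4)
  step 8: ref 4 -> HIT, frames=[2,4] (faults so far: 4)
  step 9: ref 4 -> HIT, frames=[2,4] (faults so far: 4)
  step 10: ref 1 -> FAULT, evict 2, frames=[1,4] (faults so far: 5)
  step 11: ref 2 -> FAULT, evict 4, frames=[1,2] (faults so far: 6)
  step 12: ref 1 -> HIT, frames=[1,2] (faults so far: 6)
  step 13: ref 4 -> FAULT, evict 2, frames=[1,4] (faults so far: 7)
  step 14: ref 4 -> HIT, frames=[1,4] (faults so far: 7)
  LRU total faults: 7
--- Optimal ---
  step 0: ref 3 -> FAULT, frames=[3,-] (faults so far: 1)
  step 1: ref 1 -> FAULT, frames=[3,1] (faults so far: 2)
  step 2: ref 3 -> HIT, frames=[3,1] (faults so far: 2)
  step 3: ref 3 -> HIT, frames=[3,1] (faults so far: 2)
  step 4: ref 1 -> HIT, frames=[3,1] (faults so far: 2)
  step 5: ref 3 -> HIT, frames=[3,1] (faults so far: 2)
  step 6: ref 4 -> FAULT, evict 3, frames=[4,1] (faults so far: 3)
  step 7: ref 2 -> FAULT, evict 1, frames=[4,2] (faults so far: 4)
  step 8: ref 4 -> HIT, frames=[4,2] (faults so far: 4)
  step 9: ref 4 -> HIT, frames=[4,2] (faults so far: 4)
  step 10: ref 1 -> FAULT, evict 4, frames=[1,2] (faults so far: 5)
  step 11: ref 2 -> HIT, frames=[1,2] (faults so far: 5)
  step 12: ref 1 -> HIT, frames=[1,2] (faults so far: 5)
  step 13: ref 4 -> FAULT, evict 1, frames=[4,2] (faults so far: 6)
  step 14: ref 4 -> HIT, frames=[4,2] (faults so far: 6)
  Optimal total faults: 6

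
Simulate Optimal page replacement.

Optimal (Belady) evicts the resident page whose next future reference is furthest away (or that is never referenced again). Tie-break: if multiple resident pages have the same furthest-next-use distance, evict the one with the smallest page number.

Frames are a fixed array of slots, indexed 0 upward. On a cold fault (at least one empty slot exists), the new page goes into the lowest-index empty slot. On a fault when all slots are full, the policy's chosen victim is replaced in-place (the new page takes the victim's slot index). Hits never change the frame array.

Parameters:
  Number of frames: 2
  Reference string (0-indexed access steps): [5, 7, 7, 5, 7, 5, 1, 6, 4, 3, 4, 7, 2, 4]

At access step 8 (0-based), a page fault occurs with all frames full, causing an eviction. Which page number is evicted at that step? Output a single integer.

Step 0: ref 5 -> FAULT, frames=[5,-]
Step 1: ref 7 -> FAULT, frames=[5,7]
Step 2: ref 7 -> HIT, frames=[5,7]
Step 3: ref 5 -> HIT, frames=[5,7]
Step 4: ref 7 -> HIT, frames=[5,7]
Step 5: ref 5 -> HIT, frames=[5,7]
Step 6: ref 1 -> FAULT, evict 5, frames=[1,7]
Step 7: ref 6 -> FAULT, evict 1, frames=[6,7]
Step 8: ref 4 -> FAULT, evict 6, frames=[4,7]
At step 8: evicted page 6

Answer: 6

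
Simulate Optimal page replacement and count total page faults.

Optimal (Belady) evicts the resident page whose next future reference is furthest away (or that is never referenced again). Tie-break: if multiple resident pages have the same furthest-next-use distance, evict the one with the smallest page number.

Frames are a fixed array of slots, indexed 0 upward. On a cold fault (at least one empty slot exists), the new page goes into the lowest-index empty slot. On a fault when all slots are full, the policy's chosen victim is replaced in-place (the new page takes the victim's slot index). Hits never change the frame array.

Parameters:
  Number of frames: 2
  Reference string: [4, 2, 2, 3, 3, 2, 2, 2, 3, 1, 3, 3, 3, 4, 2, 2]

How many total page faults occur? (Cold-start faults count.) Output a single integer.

Step 0: ref 4 → FAULT, frames=[4,-]
Step 1: ref 2 → FAULT, frames=[4,2]
Step 2: ref 2 → HIT, frames=[4,2]
Step 3: ref 3 → FAULT (evict 4), frames=[3,2]
Step 4: ref 3 → HIT, frames=[3,2]
Step 5: ref 2 → HIT, frames=[3,2]
Step 6: ref 2 → HIT, frames=[3,2]
Step 7: ref 2 → HIT, frames=[3,2]
Step 8: ref 3 → HIT, frames=[3,2]
Step 9: ref 1 → FAULT (evict 2), frames=[3,1]
Step 10: ref 3 → HIT, frames=[3,1]
Step 11: ref 3 → HIT, frames=[3,1]
Step 12: ref 3 → HIT, frames=[3,1]
Step 13: ref 4 → FAULT (evict 1), frames=[3,4]
Step 14: ref 2 → FAULT (evict 3), frames=[2,4]
Step 15: ref 2 → HIT, frames=[2,4]
Total faults: 6

Answer: 6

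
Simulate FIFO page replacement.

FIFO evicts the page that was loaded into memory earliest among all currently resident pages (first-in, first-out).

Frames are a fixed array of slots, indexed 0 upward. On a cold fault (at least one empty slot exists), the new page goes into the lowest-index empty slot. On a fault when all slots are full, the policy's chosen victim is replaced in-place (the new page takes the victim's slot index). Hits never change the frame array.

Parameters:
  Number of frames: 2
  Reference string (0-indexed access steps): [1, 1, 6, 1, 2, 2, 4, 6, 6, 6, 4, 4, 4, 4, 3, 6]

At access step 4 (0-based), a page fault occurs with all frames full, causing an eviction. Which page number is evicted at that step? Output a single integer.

Step 0: ref 1 -> FAULT, frames=[1,-]
Step 1: ref 1 -> HIT, frames=[1,-]
Step 2: ref 6 -> FAULT, frames=[1,6]
Step 3: ref 1 -> HIT, frames=[1,6]
Step 4: ref 2 -> FAULT, evict 1, frames=[2,6]
At step 4: evicted page 1

Answer: 1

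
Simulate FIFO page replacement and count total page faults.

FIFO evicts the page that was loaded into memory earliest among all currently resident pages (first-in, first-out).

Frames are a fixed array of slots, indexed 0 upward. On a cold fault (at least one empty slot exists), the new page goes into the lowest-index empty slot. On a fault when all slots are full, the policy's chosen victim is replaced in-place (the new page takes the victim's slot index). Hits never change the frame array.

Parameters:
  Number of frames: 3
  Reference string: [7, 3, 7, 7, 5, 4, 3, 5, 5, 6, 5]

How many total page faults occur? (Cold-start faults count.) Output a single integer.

Step 0: ref 7 → FAULT, frames=[7,-,-]
Step 1: ref 3 → FAULT, frames=[7,3,-]
Step 2: ref 7 → HIT, frames=[7,3,-]
Step 3: ref 7 → HIT, frames=[7,3,-]
Step 4: ref 5 → FAULT, frames=[7,3,5]
Step 5: ref 4 → FAULT (evict 7), frames=[4,3,5]
Step 6: ref 3 → HIT, frames=[4,3,5]
Step 7: ref 5 → HIT, frames=[4,3,5]
Step 8: ref 5 → HIT, frames=[4,3,5]
Step 9: ref 6 → FAULT (evict 3), frames=[4,6,5]
Step 10: ref 5 → HIT, frames=[4,6,5]
Total faults: 5

Answer: 5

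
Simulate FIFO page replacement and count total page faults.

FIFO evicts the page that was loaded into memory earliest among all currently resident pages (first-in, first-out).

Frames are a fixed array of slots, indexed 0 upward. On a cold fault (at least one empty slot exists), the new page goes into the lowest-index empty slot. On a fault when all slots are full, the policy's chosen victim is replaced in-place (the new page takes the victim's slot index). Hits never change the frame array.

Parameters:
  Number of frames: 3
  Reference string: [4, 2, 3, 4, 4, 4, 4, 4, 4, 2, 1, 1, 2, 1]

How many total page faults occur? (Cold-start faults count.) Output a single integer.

Answer: 4

Derivation:
Step 0: ref 4 → FAULT, frames=[4,-,-]
Step 1: ref 2 → FAULT, frames=[4,2,-]
Step 2: ref 3 → FAULT, frames=[4,2,3]
Step 3: ref 4 → HIT, frames=[4,2,3]
Step 4: ref 4 → HIT, frames=[4,2,3]
Step 5: ref 4 → HIT, frames=[4,2,3]
Step 6: ref 4 → HIT, frames=[4,2,3]
Step 7: ref 4 → HIT, frames=[4,2,3]
Step 8: ref 4 → HIT, frames=[4,2,3]
Step 9: ref 2 → HIT, frames=[4,2,3]
Step 10: ref 1 → FAULT (evict 4), frames=[1,2,3]
Step 11: ref 1 → HIT, frames=[1,2,3]
Step 12: ref 2 → HIT, frames=[1,2,3]
Step 13: ref 1 → HIT, frames=[1,2,3]
Total faults: 4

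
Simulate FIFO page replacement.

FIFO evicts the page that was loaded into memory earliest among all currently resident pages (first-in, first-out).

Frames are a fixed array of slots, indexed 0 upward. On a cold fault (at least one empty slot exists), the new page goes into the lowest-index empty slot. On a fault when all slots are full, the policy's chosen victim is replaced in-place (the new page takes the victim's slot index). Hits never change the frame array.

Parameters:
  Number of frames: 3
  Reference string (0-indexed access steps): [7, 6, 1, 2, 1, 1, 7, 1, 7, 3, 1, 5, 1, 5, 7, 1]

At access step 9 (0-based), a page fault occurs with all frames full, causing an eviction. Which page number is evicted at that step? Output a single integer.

Answer: 1

Derivation:
Step 0: ref 7 -> FAULT, frames=[7,-,-]
Step 1: ref 6 -> FAULT, frames=[7,6,-]
Step 2: ref 1 -> FAULT, frames=[7,6,1]
Step 3: ref 2 -> FAULT, evict 7, frames=[2,6,1]
Step 4: ref 1 -> HIT, frames=[2,6,1]
Step 5: ref 1 -> HIT, frames=[2,6,1]
Step 6: ref 7 -> FAULT, evict 6, frames=[2,7,1]
Step 7: ref 1 -> HIT, frames=[2,7,1]
Step 8: ref 7 -> HIT, frames=[2,7,1]
Step 9: ref 3 -> FAULT, evict 1, frames=[2,7,3]
At step 9: evicted page 1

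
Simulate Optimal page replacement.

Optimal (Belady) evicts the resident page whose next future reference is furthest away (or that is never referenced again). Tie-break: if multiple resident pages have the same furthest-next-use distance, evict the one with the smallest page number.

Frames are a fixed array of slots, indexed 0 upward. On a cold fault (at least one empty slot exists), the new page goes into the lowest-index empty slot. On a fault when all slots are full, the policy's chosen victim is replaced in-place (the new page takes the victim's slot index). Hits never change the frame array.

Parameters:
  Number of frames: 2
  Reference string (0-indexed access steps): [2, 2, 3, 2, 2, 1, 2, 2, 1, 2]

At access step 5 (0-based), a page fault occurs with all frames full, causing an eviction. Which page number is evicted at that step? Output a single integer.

Answer: 3

Derivation:
Step 0: ref 2 -> FAULT, frames=[2,-]
Step 1: ref 2 -> HIT, frames=[2,-]
Step 2: ref 3 -> FAULT, frames=[2,3]
Step 3: ref 2 -> HIT, frames=[2,3]
Step 4: ref 2 -> HIT, frames=[2,3]
Step 5: ref 1 -> FAULT, evict 3, frames=[2,1]
At step 5: evicted page 3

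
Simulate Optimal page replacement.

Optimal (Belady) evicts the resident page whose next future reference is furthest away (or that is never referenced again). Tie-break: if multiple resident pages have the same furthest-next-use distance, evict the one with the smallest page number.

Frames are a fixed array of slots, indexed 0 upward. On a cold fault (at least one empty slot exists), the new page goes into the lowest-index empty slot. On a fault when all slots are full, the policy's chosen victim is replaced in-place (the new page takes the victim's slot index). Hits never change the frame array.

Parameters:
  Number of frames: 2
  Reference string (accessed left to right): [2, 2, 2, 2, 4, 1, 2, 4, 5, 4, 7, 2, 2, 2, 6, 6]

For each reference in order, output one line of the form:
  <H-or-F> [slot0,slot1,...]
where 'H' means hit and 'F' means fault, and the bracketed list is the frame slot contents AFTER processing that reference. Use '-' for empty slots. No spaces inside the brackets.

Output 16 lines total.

F [2,-]
H [2,-]
H [2,-]
H [2,-]
F [2,4]
F [2,1]
H [2,1]
F [2,4]
F [5,4]
H [5,4]
F [5,7]
F [2,7]
H [2,7]
H [2,7]
F [6,7]
H [6,7]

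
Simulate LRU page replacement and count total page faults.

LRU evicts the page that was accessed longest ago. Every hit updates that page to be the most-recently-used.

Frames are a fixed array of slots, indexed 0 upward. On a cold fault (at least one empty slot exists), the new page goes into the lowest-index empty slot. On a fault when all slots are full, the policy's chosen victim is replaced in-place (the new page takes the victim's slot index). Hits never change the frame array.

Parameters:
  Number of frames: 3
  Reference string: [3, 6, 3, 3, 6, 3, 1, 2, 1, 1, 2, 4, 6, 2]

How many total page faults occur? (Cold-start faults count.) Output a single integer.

Step 0: ref 3 → FAULT, frames=[3,-,-]
Step 1: ref 6 → FAULT, frames=[3,6,-]
Step 2: ref 3 → HIT, frames=[3,6,-]
Step 3: ref 3 → HIT, frames=[3,6,-]
Step 4: ref 6 → HIT, frames=[3,6,-]
Step 5: ref 3 → HIT, frames=[3,6,-]
Step 6: ref 1 → FAULT, frames=[3,6,1]
Step 7: ref 2 → FAULT (evict 6), frames=[3,2,1]
Step 8: ref 1 → HIT, frames=[3,2,1]
Step 9: ref 1 → HIT, frames=[3,2,1]
Step 10: ref 2 → HIT, frames=[3,2,1]
Step 11: ref 4 → FAULT (evict 3), frames=[4,2,1]
Step 12: ref 6 → FAULT (evict 1), frames=[4,2,6]
Step 13: ref 2 → HIT, frames=[4,2,6]
Total faults: 6

Answer: 6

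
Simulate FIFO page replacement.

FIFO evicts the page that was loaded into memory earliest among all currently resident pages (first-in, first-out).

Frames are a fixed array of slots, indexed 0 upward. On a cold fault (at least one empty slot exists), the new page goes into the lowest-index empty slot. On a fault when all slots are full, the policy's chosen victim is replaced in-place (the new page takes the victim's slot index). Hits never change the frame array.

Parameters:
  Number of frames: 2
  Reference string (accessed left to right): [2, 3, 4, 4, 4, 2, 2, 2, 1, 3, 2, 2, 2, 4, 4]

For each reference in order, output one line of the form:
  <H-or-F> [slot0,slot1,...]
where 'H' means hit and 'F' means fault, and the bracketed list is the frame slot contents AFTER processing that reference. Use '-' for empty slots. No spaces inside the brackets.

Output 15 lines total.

F [2,-]
F [2,3]
F [4,3]
H [4,3]
H [4,3]
F [4,2]
H [4,2]
H [4,2]
F [1,2]
F [1,3]
F [2,3]
H [2,3]
H [2,3]
F [2,4]
H [2,4]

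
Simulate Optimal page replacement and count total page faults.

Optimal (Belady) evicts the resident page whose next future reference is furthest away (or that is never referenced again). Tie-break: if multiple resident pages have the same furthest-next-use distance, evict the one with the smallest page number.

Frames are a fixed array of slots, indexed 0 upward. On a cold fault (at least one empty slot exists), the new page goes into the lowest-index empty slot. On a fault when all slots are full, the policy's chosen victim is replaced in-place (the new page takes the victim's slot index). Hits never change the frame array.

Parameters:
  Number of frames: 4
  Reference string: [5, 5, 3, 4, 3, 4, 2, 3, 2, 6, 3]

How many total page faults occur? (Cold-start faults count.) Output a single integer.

Step 0: ref 5 → FAULT, frames=[5,-,-,-]
Step 1: ref 5 → HIT, frames=[5,-,-,-]
Step 2: ref 3 → FAULT, frames=[5,3,-,-]
Step 3: ref 4 → FAULT, frames=[5,3,4,-]
Step 4: ref 3 → HIT, frames=[5,3,4,-]
Step 5: ref 4 → HIT, frames=[5,3,4,-]
Step 6: ref 2 → FAULT, frames=[5,3,4,2]
Step 7: ref 3 → HIT, frames=[5,3,4,2]
Step 8: ref 2 → HIT, frames=[5,3,4,2]
Step 9: ref 6 → FAULT (evict 2), frames=[5,3,4,6]
Step 10: ref 3 → HIT, frames=[5,3,4,6]
Total faults: 5

Answer: 5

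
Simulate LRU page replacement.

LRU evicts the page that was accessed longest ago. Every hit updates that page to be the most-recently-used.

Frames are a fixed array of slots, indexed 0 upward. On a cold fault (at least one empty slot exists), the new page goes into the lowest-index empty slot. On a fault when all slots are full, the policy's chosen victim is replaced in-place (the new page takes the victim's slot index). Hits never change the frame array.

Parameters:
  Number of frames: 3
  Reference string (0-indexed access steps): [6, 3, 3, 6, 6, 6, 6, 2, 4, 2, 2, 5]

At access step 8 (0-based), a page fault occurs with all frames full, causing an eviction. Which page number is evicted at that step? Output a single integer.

Answer: 3

Derivation:
Step 0: ref 6 -> FAULT, frames=[6,-,-]
Step 1: ref 3 -> FAULT, frames=[6,3,-]
Step 2: ref 3 -> HIT, frames=[6,3,-]
Step 3: ref 6 -> HIT, frames=[6,3,-]
Step 4: ref 6 -> HIT, frames=[6,3,-]
Step 5: ref 6 -> HIT, frames=[6,3,-]
Step 6: ref 6 -> HIT, frames=[6,3,-]
Step 7: ref 2 -> FAULT, frames=[6,3,2]
Step 8: ref 4 -> FAULT, evict 3, frames=[6,4,2]
At step 8: evicted page 3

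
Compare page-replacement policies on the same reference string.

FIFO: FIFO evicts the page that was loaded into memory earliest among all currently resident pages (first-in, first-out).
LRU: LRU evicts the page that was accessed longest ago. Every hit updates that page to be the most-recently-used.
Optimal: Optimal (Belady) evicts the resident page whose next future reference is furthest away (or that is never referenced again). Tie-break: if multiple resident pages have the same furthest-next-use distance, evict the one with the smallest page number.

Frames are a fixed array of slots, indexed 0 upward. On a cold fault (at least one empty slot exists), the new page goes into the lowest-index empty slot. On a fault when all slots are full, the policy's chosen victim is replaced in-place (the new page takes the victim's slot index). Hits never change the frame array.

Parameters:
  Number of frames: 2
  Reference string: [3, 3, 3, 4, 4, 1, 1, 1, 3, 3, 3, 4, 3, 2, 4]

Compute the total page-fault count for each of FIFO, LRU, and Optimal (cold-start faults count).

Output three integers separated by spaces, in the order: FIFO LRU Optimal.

Answer: 6 7 5

Derivation:
--- FIFO ---
  step 0: ref 3 -> FAULT, frames=[3,-] (faults so far: 1)
  step 1: ref 3 -> HIT, frames=[3,-] (faults so far: 1)
  step 2: ref 3 -> HIT, frames=[3,-] (faults so far: 1)
  step 3: ref 4 -> FAULT, frames=[3,4] (faults so far: 2)
  step 4: ref 4 -> HIT, frames=[3,4] (faults so far: 2)
  step 5: ref 1 -> FAULT, evict 3, frames=[1,4] (faults so far: 3)
  step 6: ref 1 -> HIT, frames=[1,4] (faults so far: 3)
  step 7: ref 1 -> HIT, frames=[1,4] (faults so far: 3)
  step 8: ref 3 -> FAULT, evict 4, frames=[1,3] (faults so far: 4)
  step 9: ref 3 -> HIT, frames=[1,3] (faults so far: 4)
  step 10: ref 3 -> HIT, frames=[1,3] (faults so far: 4)
  step 11: ref 4 -> FAULT, evict 1, frames=[4,3] (faults so far: 5)
  step 12: ref 3 -> HIT, frames=[4,3] (faults so far: 5)
  step 13: ref 2 -> FAULT, evict 3, frames=[4,2] (faults so far: 6)
  step 14: ref 4 -> HIT, frames=[4,2] (faults so far: 6)
  FIFO total faults: 6
--- LRU ---
  step 0: ref 3 -> FAULT, frames=[3,-] (faults so far: 1)
  step 1: ref 3 -> HIT, frames=[3,-] (faults so far: 1)
  step 2: ref 3 -> HIT, frames=[3,-] (faults so far: 1)
  step 3: ref 4 -> FAULT, frames=[3,4] (faults so far: 2)
  step 4: ref 4 -> HIT, frames=[3,4] (faults so far: 2)
  step 5: ref 1 -> FAULT, evict 3, frames=[1,4] (faults so far: 3)
  step 6: ref 1 -> HIT, frames=[1,4] (faults so far: 3)
  step 7: ref 1 -> HIT, frames=[1,4] (faults so far: 3)
  step 8: ref 3 -> FAULT, evict 4, frames=[1,3] (faults so far: 4)
  step 9: ref 3 -> HIT, frames=[1,3] (faults so far: 4)
  step 10: ref 3 -> HIT, frames=[1,3] (faults so far: 4)
  step 11: ref 4 -> FAULT, evict 1, frames=[4,3] (faults so far: 5)
  step 12: ref 3 -> HIT, frames=[4,3] (faults so far: 5)
  step 13: ref 2 -> FAULT, evict 4, frames=[2,3] (faults so far: 6)
  step 14: ref 4 -> FAULT, evict 3, frames=[2,4] (faults so far: 7)
  LRU total faults: 7
--- Optimal ---
  step 0: ref 3 -> FAULT, frames=[3,-] (faults so far: 1)
  step 1: ref 3 -> HIT, frames=[3,-] (faults so far: 1)
  step 2: ref 3 -> HIT, frames=[3,-] (faults so far: 1)
  step 3: ref 4 -> FAULT, frames=[3,4] (faults so far: 2)
  step 4: ref 4 -> HIT, frames=[3,4] (faults so far: 2)
  step 5: ref 1 -> FAULT, evict 4, frames=[3,1] (faults so far: 3)
  step 6: ref 1 -> HIT, frames=[3,1] (faults so far: 3)
  step 7: ref 1 -> HIT, frames=[3,1] (faults so far: 3)
  step 8: ref 3 -> HIT, frames=[3,1] (faults so far: 3)
  step 9: ref 3 -> HIT, frames=[3,1] (faults so far: 3)
  step 10: ref 3 -> HIT, frames=[3,1] (faults so far: 3)
  step 11: ref 4 -> FAULT, evict 1, frames=[3,4] (faults so far: 4)
  step 12: ref 3 -> HIT, frames=[3,4] (faults so far: 4)
  step 13: ref 2 -> FAULT, evict 3, frames=[2,4] (faults so far: 5)
  step 14: ref 4 -> HIT, frames=[2,4] (faults so far: 5)
  Optimal total faults: 5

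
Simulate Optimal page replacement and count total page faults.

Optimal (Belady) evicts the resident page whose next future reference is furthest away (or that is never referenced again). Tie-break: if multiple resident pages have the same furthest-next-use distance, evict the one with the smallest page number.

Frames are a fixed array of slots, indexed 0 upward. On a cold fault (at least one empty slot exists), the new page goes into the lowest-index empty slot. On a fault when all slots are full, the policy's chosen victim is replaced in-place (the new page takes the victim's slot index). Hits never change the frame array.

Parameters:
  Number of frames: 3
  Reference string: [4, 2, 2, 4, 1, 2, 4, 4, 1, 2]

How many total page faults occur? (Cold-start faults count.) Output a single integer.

Answer: 3

Derivation:
Step 0: ref 4 → FAULT, frames=[4,-,-]
Step 1: ref 2 → FAULT, frames=[4,2,-]
Step 2: ref 2 → HIT, frames=[4,2,-]
Step 3: ref 4 → HIT, frames=[4,2,-]
Step 4: ref 1 → FAULT, frames=[4,2,1]
Step 5: ref 2 → HIT, frames=[4,2,1]
Step 6: ref 4 → HIT, frames=[4,2,1]
Step 7: ref 4 → HIT, frames=[4,2,1]
Step 8: ref 1 → HIT, frames=[4,2,1]
Step 9: ref 2 → HIT, frames=[4,2,1]
Total faults: 3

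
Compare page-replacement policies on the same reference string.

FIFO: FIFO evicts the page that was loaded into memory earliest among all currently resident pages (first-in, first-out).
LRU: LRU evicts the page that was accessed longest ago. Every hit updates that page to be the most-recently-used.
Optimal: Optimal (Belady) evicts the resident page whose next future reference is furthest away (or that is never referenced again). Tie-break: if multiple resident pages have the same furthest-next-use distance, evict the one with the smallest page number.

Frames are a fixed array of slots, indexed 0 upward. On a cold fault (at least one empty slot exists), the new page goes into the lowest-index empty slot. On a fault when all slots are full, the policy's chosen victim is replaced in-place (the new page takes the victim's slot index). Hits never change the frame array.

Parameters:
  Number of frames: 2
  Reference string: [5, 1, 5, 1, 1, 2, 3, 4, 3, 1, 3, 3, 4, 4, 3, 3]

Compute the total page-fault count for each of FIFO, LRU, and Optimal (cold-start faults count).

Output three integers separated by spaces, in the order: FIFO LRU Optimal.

--- FIFO ---
  step 0: ref 5 -> FAULT, frames=[5,-] (faults so far: 1)
  step 1: ref 1 -> FAULT, frames=[5,1] (faults so far: 2)
  step 2: ref 5 -> HIT, frames=[5,1] (faults so far: 2)
  step 3: ref 1 -> HIT, frames=[5,1] (faults so far: 2)
  step 4: ref 1 -> HIT, frames=[5,1] (faults so far: 2)
  step 5: ref 2 -> FAULT, evict 5, frames=[2,1] (faults so far: 3)
  step 6: ref 3 -> FAULT, evict 1, frames=[2,3] (faults so far: 4)
  step 7: ref 4 -> FAULT, evict 2, frames=[4,3] (faults so far: 5)
  step 8: ref 3 -> HIT, frames=[4,3] (faults so far: 5)
  step 9: ref 1 -> FAULT, evict 3, frames=[4,1] (faults so far: 6)
  step 10: ref 3 -> FAULT, evict 4, frames=[3,1] (faults so far: 7)
  step 11: ref 3 -> HIT, frames=[3,1] (faults so far: 7)
  step 12: ref 4 -> FAULT, evict 1, frames=[3,4] (faults so far: 8)
  step 13: ref 4 -> HIT, frames=[3,4] (faults so far: 8)
  step 14: ref 3 -> HIT, frames=[3,4] (faults so far: 8)
  step 15: ref 3 -> HIT, frames=[3,4] (faults so far: 8)
  FIFO total faults: 8
--- LRU ---
  step 0: ref 5 -> FAULT, frames=[5,-] (faults so far: 1)
  step 1: ref 1 -> FAULT, frames=[5,1] (faults so far: 2)
  step 2: ref 5 -> HIT, frames=[5,1] (faults so far: 2)
  step 3: ref 1 -> HIT, frames=[5,1] (faults so far: 2)
  step 4: ref 1 -> HIT, frames=[5,1] (faults so far: 2)
  step 5: ref 2 -> FAULT, evict 5, frames=[2,1] (faults so far: 3)
  step 6: ref 3 -> FAULT, evict 1, frames=[2,3] (faults so far: 4)
  step 7: ref 4 -> FAULT, evict 2, frames=[4,3] (faults so far: 5)
  step 8: ref 3 -> HIT, frames=[4,3] (faults so far: 5)
  step 9: ref 1 -> FAULT, evict 4, frames=[1,3] (faults so far: 6)
  step 10: ref 3 -> HIT, frames=[1,3] (faults so far: 6)
  step 11: ref 3 -> HIT, frames=[1,3] (faults so far: 6)
  step 12: ref 4 -> FAULT, evict 1, frames=[4,3] (faults so far: 7)
  step 13: ref 4 -> HIT, frames=[4,3] (faults so far: 7)
  step 14: ref 3 -> HIT, frames=[4,3] (faults so far: 7)
  step 15: ref 3 -> HIT, frames=[4,3] (faults so far: 7)
  LRU total faults: 7
--- Optimal ---
  step 0: ref 5 -> FAULT, frames=[5,-] (faults so far: 1)
  step 1: ref 1 -> FAULT, frames=[5,1] (faults so far: 2)
  step 2: ref 5 -> HIT, frames=[5,1] (faults so far: 2)
  step 3: ref 1 -> HIT, frames=[5,1] (faults so far: 2)
  step 4: ref 1 -> HIT, frames=[5,1] (faults so far: 2)
  step 5: ref 2 -> FAULT, evict 5, frames=[2,1] (faults so far: 3)
  step 6: ref 3 -> FAULT, evict 2, frames=[3,1] (faults so far: 4)
  step 7: ref 4 -> FAULT, evict 1, frames=[3,4] (faults so far: 5)
  step 8: ref 3 -> HIT, frames=[3,4] (faults so far: 5)
  step 9: ref 1 -> FAULT, evict 4, frames=[3,1] (faults so far: 6)
  step 10: ref 3 -> HIT, frames=[3,1] (faults so far: 6)
  step 11: ref 3 -> HIT, frames=[3,1] (faults so far: 6)
  step 12: ref 4 -> FAULT, evict 1, frames=[3,4] (faults so far: 7)
  step 13: ref 4 -> HIT, frames=[3,4] (faults so far: 7)
  step 14: ref 3 -> HIT, frames=[3,4] (faults so far: 7)
  step 15: ref 3 -> HIT, frames=[3,4] (faults so far: 7)
  Optimal total faults: 7

Answer: 8 7 7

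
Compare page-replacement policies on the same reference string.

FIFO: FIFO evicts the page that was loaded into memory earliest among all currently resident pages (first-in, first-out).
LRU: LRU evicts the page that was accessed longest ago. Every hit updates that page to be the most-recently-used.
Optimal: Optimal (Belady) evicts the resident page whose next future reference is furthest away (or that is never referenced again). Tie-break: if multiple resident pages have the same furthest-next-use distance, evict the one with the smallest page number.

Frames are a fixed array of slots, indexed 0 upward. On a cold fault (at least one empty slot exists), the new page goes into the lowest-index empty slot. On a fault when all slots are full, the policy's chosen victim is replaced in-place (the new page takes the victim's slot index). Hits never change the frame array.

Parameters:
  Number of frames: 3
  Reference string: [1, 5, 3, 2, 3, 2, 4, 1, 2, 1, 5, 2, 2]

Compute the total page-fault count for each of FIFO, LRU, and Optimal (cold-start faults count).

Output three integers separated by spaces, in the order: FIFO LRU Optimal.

Answer: 8 7 6

Derivation:
--- FIFO ---
  step 0: ref 1 -> FAULT, frames=[1,-,-] (faults so far: 1)
  step 1: ref 5 -> FAULT, frames=[1,5,-] (faults so far: 2)
  step 2: ref 3 -> FAULT, frames=[1,5,3] (faults so far: 3)
  step 3: ref 2 -> FAULT, evict 1, frames=[2,5,3] (faults so far: 4)
  step 4: ref 3 -> HIT, frames=[2,5,3] (faults so far: 4)
  step 5: ref 2 -> HIT, frames=[2,5,3] (faults so far: 4)
  step 6: ref 4 -> FAULT, evict 5, frames=[2,4,3] (faults so far: 5)
  step 7: ref 1 -> FAULT, evict 3, frames=[2,4,1] (faults so far: 6)
  step 8: ref 2 -> HIT, frames=[2,4,1] (faults so far: 6)
  step 9: ref 1 -> HIT, frames=[2,4,1] (faults so far: 6)
  step 10: ref 5 -> FAULT, evict 2, frames=[5,4,1] (faults so far: 7)
  step 11: ref 2 -> FAULT, evict 4, frames=[5,2,1] (faults so far: 8)
  step 12: ref 2 -> HIT, frames=[5,2,1] (faults so far: 8)
  FIFO total faults: 8
--- LRU ---
  step 0: ref 1 -> FAULT, frames=[1,-,-] (faults so far: 1)
  step 1: ref 5 -> FAULT, frames=[1,5,-] (faults so far: 2)
  step 2: ref 3 -> FAULT, frames=[1,5,3] (faults so far: 3)
  step 3: ref 2 -> FAULT, evict 1, frames=[2,5,3] (faults so far: 4)
  step 4: ref 3 -> HIT, frames=[2,5,3] (faults so far: 4)
  step 5: ref 2 -> HIT, frames=[2,5,3] (faults so far: 4)
  step 6: ref 4 -> FAULT, evict 5, frames=[2,4,3] (faults so far: 5)
  step 7: ref 1 -> FAULT, evict 3, frames=[2,4,1] (faults so far: 6)
  step 8: ref 2 -> HIT, frames=[2,4,1] (faults so far: 6)
  step 9: ref 1 -> HIT, frames=[2,4,1] (faults so far: 6)
  step 10: ref 5 -> FAULT, evict 4, frames=[2,5,1] (faults so far: 7)
  step 11: ref 2 -> HIT, frames=[2,5,1] (faults so far: 7)
  step 12: ref 2 -> HIT, frames=[2,5,1] (faults so far: 7)
  LRU total faults: 7
--- Optimal ---
  step 0: ref 1 -> FAULT, frames=[1,-,-] (faults so far: 1)
  step 1: ref 5 -> FAULT, frames=[1,5,-] (faults so far: 2)
  step 2: ref 3 -> FAULT, frames=[1,5,3] (faults so far: 3)
  step 3: ref 2 -> FAULT, evict 5, frames=[1,2,3] (faults so far: 4)
  step 4: ref 3 -> HIT, frames=[1,2,3] (faults so far: 4)
  step 5: ref 2 -> HIT, frames=[1,2,3] (faults so far: 4)
  step 6: ref 4 -> FAULT, evict 3, frames=[1,2,4] (faults so far: 5)
  step 7: ref 1 -> HIT, frames=[1,2,4] (faults so far: 5)
  step 8: ref 2 -> HIT, frames=[1,2,4] (faults so far: 5)
  step 9: ref 1 -> HIT, frames=[1,2,4] (faults so far: 5)
  step 10: ref 5 -> FAULT, evict 1, frames=[5,2,4] (faults so far: 6)
  step 11: ref 2 -> HIT, frames=[5,2,4] (faults so far: 6)
  step 12: ref 2 -> HIT, frames=[5,2,4] (faults so far: 6)
  Optimal total faults: 6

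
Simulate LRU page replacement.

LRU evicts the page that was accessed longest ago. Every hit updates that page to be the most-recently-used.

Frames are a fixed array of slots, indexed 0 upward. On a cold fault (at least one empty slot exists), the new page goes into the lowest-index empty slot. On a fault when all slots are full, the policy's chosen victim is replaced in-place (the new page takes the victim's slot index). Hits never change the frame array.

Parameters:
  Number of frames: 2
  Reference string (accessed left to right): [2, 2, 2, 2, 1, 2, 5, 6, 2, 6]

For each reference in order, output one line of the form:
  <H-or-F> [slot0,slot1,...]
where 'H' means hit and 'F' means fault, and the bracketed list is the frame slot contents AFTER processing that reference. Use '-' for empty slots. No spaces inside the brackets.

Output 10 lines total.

F [2,-]
H [2,-]
H [2,-]
H [2,-]
F [2,1]
H [2,1]
F [2,5]
F [6,5]
F [6,2]
H [6,2]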